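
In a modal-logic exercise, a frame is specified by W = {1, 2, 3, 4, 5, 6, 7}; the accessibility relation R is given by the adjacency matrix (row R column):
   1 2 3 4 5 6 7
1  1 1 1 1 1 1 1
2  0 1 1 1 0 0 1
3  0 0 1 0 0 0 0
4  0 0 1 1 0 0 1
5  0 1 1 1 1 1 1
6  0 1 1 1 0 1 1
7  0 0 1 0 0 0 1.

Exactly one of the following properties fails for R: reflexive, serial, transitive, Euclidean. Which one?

Reflexive: yes — every world is R-related to itself.
Serial: yes — every world has a successor (e.g. 1 R 1).
Transitive: yes — every two-step R-path is closed by a direct edge.
Euclidean: no — 1 R 2 and 1 R 5, but not 2 R 5.
Only Euclidean fails.

Euclidean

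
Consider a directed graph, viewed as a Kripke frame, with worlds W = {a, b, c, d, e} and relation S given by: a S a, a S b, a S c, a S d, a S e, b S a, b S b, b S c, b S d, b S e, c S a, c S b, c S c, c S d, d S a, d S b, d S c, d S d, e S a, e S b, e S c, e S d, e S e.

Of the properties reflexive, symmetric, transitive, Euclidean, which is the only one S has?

Reflexive: yes — every world is S-related to itself.
Symmetric: no — e S c but not c S e.
Transitive: no — c S a and a S e, but not c S e.
Euclidean: no — a S c and a S e, but not c S e.
Only reflexive holds.

reflexive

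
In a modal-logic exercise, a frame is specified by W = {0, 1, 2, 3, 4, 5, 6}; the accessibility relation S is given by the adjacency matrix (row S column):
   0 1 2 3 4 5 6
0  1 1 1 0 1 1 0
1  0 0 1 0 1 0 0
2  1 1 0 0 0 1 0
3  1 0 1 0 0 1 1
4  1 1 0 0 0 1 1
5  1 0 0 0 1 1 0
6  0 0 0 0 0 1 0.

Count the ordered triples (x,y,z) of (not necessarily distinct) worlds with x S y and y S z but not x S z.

Enumerating: (0,4,6), (1,2,0), (1,2,1), (1,2,5), (1,4,0), (1,4,1), (1,4,5), (1,4,6), (2,0,2), (2,0,4), (2,1,2), (2,1,4), … and 16 more.
Total: 28.

28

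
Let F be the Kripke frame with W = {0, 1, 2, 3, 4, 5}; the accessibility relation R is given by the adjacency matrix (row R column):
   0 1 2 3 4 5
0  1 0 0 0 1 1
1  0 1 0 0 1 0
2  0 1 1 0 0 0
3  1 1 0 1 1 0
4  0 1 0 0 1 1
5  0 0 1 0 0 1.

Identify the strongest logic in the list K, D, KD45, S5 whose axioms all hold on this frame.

D

Serial (axiom D): yes — every world has a successor (e.g. 0 R 0).
Euclidean (axiom 5): no — 0 R 5 and 0 R 4, but not 5 R 4.
Transitive (axiom 4): no — 0 R 4 and 4 R 1, but not 0 R 1.
Reflexive (axiom T): yes — every world is R-related to itself.
So F validates K, D; KD45 would additionally require R to be Euclidean and transitive. The strongest is D.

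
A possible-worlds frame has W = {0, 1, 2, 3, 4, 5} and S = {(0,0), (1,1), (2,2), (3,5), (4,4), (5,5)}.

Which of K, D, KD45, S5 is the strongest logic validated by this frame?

Serial (axiom D): yes — every world has a successor (e.g. 0 S 0).
Euclidean (axiom 5): yes — any two successors of a common world are S-related.
Transitive (axiom 4): yes — every two-step S-path is closed by a direct edge.
Reflexive (axiom T): no — 3 is not related to itself.
So F validates K, D, KD45; S5 would additionally require S to be reflexive. The strongest is KD45.

KD45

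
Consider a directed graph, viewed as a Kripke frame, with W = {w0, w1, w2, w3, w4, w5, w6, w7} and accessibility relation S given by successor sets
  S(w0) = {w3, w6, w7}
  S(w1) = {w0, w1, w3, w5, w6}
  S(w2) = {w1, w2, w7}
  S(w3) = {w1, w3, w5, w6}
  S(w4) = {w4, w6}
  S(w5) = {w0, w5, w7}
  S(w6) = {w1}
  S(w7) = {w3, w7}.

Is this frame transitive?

No

Transitive: no — w0 S w3 and w3 S w1, but not w0 S w1.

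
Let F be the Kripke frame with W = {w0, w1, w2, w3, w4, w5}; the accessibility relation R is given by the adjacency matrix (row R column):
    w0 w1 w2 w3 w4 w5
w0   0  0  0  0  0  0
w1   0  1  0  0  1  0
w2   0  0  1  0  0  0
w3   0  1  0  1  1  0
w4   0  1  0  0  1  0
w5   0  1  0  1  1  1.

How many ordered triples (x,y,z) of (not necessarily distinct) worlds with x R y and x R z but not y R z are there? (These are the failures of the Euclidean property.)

Enumerating: (w3,w1,w3), (w3,w4,w3), (w5,w1,w3), (w5,w1,w5), (w5,w3,w5), (w5,w4,w3), (w5,w4,w5).

7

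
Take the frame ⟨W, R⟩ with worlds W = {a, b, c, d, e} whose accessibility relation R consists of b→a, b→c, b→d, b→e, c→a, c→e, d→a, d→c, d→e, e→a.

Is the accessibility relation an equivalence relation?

No

Reflexive: no — a is not related to itself.
Symmetric: no — b R a but not a R b.
Transitive: yes — every two-step R-path is closed by a direct edge.
So R is not an equivalence relation.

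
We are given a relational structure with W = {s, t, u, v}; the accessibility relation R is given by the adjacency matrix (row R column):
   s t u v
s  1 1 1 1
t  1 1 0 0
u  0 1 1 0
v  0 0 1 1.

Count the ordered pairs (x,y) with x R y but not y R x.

Enumerating: (s,u), (s,v), (u,t), (v,u).

4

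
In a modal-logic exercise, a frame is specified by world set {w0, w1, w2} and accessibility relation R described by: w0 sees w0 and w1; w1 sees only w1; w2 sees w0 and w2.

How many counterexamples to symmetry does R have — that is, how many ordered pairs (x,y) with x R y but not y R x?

2

Enumerating: (w0,w1), (w2,w0).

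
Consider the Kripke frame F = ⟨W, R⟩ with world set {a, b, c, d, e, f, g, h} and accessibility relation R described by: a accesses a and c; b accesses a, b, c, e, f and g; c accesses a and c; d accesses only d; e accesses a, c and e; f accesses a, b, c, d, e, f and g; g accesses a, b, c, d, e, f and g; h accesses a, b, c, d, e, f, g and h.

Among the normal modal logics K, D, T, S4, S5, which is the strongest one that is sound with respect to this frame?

Serial (axiom D): yes — every world has a successor (e.g. a R a).
Reflexive (axiom T): yes — every world is R-related to itself.
Transitive (axiom 4): no — b R f and f R d, but not b R d.
Euclidean (axiom 5): no — b R a and b R e, but not a R e.
So F validates K, D, T; S4 would additionally require R to be transitive. The strongest is T.

T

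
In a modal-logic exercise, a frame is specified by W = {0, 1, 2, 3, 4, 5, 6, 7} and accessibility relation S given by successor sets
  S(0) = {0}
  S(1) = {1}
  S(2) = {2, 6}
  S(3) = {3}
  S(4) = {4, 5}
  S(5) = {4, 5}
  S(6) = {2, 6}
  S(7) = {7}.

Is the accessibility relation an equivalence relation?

Reflexive: yes — every world is S-related to itself.
Symmetric: yes — every pair in S has its reverse in S.
Transitive: yes — every two-step S-path is closed by a direct edge.
So S is an equivalence relation.

Yes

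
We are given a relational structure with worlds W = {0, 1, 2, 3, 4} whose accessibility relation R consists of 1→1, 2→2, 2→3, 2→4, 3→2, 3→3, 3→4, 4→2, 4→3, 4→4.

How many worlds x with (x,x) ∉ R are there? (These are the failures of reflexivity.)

Enumerating: 0.

1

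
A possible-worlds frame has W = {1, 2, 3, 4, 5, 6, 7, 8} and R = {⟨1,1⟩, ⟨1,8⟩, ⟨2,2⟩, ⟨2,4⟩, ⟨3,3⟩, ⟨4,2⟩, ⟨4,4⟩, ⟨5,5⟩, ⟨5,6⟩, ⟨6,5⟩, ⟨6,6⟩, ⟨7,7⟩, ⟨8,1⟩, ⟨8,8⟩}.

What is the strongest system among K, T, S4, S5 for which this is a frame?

Reflexive (axiom T): yes — every world is R-related to itself.
Transitive (axiom 4): yes — every two-step R-path is closed by a direct edge.
Euclidean (axiom 5): yes — any two successors of a common world are R-related.
So F validates K, T, S4, S5. The strongest is S5.

S5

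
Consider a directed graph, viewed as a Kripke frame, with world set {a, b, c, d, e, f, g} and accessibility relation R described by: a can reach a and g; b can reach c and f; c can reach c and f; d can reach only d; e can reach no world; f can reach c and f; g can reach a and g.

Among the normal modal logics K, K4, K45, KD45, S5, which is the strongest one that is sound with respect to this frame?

K45

Transitive (axiom 4): yes — every two-step R-path is closed by a direct edge.
Euclidean (axiom 5): yes — any two successors of a common world are R-related.
Serial (axiom D): no — e has no R-successor.
Reflexive (axiom T): no — b is not related to itself.
So F validates K, K4, K45; KD45 would additionally require R to be serial. The strongest is K45.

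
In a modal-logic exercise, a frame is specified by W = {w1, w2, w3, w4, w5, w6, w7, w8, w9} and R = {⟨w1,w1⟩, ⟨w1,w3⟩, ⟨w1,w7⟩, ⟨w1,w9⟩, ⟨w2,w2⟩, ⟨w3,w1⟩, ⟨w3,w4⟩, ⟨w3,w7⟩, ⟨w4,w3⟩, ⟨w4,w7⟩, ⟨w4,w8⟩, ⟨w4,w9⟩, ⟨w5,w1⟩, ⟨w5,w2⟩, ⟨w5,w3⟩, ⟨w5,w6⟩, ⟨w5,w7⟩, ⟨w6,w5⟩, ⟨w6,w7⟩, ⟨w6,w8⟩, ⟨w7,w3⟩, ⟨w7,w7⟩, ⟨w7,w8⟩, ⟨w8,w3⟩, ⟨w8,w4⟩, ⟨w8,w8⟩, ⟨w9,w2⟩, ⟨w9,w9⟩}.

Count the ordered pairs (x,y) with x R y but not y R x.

Enumerating: (w1,w7), (w1,w9), (w4,w7), (w4,w9), (w5,w1), (w5,w2), (w5,w3), (w5,w7), (w6,w7), (w6,w8), (w7,w8), (w8,w3), (w9,w2).

13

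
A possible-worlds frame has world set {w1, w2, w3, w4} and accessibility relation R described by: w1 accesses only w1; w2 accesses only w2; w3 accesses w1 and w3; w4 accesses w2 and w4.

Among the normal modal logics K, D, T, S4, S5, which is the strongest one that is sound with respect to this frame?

S4

Serial (axiom D): yes — every world has a successor (e.g. w1 R w1).
Reflexive (axiom T): yes — every world is R-related to itself.
Transitive (axiom 4): yes — every two-step R-path is closed by a direct edge.
Euclidean (axiom 5): no — w3 R w1 and w3 R w3, but not w1 R w3.
So F validates K, D, T, S4; S5 would additionally require R to be Euclidean. The strongest is S4.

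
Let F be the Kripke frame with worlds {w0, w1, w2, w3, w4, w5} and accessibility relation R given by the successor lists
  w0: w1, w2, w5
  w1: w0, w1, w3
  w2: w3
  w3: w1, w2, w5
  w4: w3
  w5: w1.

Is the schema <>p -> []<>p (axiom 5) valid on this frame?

By correspondence theory, 5 is valid on a frame iff R is Euclidean.
Euclidean: no — w0 R w1 and w0 R w2, but not w1 R w2.

No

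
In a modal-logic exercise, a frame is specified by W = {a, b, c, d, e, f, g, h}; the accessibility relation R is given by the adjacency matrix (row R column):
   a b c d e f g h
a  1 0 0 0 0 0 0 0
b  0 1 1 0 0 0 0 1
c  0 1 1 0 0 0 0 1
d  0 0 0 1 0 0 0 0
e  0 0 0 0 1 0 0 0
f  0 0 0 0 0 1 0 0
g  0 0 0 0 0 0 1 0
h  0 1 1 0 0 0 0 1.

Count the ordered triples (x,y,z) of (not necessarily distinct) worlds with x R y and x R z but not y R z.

R is Euclidean; there are no such tuples.

0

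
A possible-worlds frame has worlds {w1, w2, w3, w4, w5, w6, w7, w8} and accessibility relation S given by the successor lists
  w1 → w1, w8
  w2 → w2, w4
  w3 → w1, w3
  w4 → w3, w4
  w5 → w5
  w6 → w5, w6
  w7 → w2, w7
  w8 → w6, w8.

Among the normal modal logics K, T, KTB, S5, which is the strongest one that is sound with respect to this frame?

T

Reflexive (axiom T): yes — every world is S-related to itself.
Symmetric (axiom B): no — w1 S w8 but not w8 S w1.
Euclidean (axiom 5): no — w1 S w8 and w1 S w1, but not w8 S w1.
So F validates K, T; KTB would additionally require S to be symmetric. The strongest is T.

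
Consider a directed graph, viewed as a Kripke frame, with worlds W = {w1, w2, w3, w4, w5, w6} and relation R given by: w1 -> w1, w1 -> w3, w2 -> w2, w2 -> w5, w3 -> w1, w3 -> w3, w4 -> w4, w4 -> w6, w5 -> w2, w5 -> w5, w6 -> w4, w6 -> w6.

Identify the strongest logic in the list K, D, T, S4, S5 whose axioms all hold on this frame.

S5

Serial (axiom D): yes — every world has a successor (e.g. w1 R w1).
Reflexive (axiom T): yes — every world is R-related to itself.
Transitive (axiom 4): yes — every two-step R-path is closed by a direct edge.
Euclidean (axiom 5): yes — any two successors of a common world are R-related.
So F validates K, D, T, S4, S5. The strongest is S5.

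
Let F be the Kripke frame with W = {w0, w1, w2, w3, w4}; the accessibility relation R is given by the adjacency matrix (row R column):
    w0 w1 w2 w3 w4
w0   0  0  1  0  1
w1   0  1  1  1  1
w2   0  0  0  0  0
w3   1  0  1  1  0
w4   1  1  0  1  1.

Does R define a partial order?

No

Reflexive: no — w0 is not related to itself.
Transitive: no — w0 R w4 and w4 R w1, but not w0 R w1.
Antisymmetric: no — w0 R w4 and w4 R w0 with w0 ≠ w4.
So R is not a partial order.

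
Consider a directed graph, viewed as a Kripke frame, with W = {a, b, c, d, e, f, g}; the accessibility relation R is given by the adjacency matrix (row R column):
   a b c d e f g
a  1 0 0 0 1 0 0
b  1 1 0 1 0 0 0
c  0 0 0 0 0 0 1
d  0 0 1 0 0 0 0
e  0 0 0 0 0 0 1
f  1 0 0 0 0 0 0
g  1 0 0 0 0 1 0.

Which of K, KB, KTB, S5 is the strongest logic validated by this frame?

K

Symmetric (axiom B): no — a R e but not e R a.
Reflexive (axiom T): no — c is not related to itself.
Euclidean (axiom 5): no — b R a and b R d, but not a R d.
So F validates K; KB would additionally require R to be symmetric. The strongest is K.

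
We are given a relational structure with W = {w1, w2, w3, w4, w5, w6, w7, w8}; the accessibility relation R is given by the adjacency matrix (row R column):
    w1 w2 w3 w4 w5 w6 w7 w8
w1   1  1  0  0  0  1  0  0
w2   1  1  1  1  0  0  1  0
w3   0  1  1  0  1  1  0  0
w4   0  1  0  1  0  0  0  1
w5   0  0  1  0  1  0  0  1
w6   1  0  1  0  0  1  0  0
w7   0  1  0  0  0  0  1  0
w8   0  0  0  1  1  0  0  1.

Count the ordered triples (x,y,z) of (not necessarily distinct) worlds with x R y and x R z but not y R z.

Enumerating: (w1,w2,w6), (w1,w6,w2), (w2,w1,w3), (w2,w1,w4), (w2,w1,w7), (w2,w3,w1), (w2,w3,w4), (w2,w3,w7), (w2,w4,w1), (w2,w4,w3), (w2,w4,w7), (w2,w7,w1), … and 16 more.
Total: 28.

28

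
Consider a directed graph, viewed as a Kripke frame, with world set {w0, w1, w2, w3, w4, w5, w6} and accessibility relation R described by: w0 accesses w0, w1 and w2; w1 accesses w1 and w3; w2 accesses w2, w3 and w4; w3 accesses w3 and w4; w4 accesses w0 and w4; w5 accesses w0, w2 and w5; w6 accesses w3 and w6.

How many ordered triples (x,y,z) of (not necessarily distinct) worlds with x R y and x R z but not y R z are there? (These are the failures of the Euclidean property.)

Enumerating: (w0,w1,w0), (w0,w1,w2), (w0,w2,w0), (w0,w2,w1), (w1,w3,w1), (w2,w3,w2), (w2,w4,w2), (w2,w4,w3), (w3,w4,w3), (w4,w0,w4), (w5,w0,w5), (w5,w2,w0), (w5,w2,w5), (w6,w3,w6).

14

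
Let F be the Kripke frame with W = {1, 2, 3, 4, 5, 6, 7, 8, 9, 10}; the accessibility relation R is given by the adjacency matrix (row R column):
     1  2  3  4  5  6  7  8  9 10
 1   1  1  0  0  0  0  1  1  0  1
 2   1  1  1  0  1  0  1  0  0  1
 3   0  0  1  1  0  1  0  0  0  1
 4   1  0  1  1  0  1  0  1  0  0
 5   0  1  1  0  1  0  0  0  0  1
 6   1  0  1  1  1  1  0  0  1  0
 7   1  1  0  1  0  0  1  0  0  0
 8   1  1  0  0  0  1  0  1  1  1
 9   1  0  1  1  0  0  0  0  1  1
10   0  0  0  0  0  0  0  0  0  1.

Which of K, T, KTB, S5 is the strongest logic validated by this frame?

Reflexive (axiom T): yes — every world is R-related to itself.
Symmetric (axiom B): no — 1 R 10 but not 10 R 1.
Euclidean (axiom 5): no — 1 R 10 and 1 R 2, but not 10 R 2.
So F validates K, T; KTB would additionally require R to be symmetric. The strongest is T.

T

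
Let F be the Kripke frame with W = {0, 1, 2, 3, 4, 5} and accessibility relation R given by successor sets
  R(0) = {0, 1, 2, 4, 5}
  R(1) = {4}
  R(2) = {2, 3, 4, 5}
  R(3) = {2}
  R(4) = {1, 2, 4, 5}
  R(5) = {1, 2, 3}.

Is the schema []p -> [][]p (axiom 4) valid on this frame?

No

Axiom 4 corresponds to the accessibility relation being transitive.
Transitive: no — 0 R 2 and 2 R 3, but not 0 R 3.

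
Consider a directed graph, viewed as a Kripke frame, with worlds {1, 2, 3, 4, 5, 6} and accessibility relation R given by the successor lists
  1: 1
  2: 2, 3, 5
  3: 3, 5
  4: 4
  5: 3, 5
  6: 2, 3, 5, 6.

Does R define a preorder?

Yes

Reflexive: yes — every world is R-related to itself.
Transitive: yes — every two-step R-path is closed by a direct edge.
So R is a preorder.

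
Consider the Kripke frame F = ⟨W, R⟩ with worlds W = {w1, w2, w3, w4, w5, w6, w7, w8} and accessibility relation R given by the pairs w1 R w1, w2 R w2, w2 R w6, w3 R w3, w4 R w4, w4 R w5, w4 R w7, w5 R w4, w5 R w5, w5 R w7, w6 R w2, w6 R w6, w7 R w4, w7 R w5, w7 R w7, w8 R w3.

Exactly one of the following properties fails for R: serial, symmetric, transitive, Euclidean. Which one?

Serial: yes — every world has a successor (e.g. w1 R w1).
Symmetric: no — w8 R w3 but not w3 R w8.
Transitive: yes — every two-step R-path is closed by a direct edge.
Euclidean: yes — any two successors of a common world are R-related.
Only symmetric fails.

symmetric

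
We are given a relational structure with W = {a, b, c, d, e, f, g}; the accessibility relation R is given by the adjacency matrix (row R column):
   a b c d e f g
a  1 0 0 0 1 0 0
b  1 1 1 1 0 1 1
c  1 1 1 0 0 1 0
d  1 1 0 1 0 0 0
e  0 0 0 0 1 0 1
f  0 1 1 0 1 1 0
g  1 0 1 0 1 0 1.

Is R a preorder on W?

Reflexive: yes — every world is R-related to itself.
Transitive: no — a R e and e R g, but not a R g.
So R is not a preorder.

No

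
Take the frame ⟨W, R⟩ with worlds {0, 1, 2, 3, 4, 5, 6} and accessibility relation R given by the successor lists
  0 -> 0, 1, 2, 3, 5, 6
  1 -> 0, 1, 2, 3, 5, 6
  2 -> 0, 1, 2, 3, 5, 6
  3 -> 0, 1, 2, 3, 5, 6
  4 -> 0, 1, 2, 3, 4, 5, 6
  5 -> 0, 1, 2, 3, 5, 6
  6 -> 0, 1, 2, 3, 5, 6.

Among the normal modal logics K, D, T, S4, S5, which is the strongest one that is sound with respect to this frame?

Serial (axiom D): yes — every world has a successor (e.g. 0 R 0).
Reflexive (axiom T): yes — every world is R-related to itself.
Transitive (axiom 4): yes — every two-step R-path is closed by a direct edge.
Euclidean (axiom 5): no — 4 R 0 and 4 R 4, but not 0 R 4.
So F validates K, D, T, S4; S5 would additionally require R to be Euclidean. The strongest is S4.

S4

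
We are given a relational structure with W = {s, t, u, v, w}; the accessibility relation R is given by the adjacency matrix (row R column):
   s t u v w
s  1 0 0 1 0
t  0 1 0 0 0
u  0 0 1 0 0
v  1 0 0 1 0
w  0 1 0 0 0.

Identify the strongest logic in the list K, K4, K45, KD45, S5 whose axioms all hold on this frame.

KD45

Transitive (axiom 4): yes — every two-step R-path is closed by a direct edge.
Euclidean (axiom 5): yes — any two successors of a common world are R-related.
Serial (axiom D): yes — every world has a successor (e.g. s R s).
Reflexive (axiom T): no — w is not related to itself.
So F validates K, K4, K45, KD45; S5 would additionally require R to be reflexive. The strongest is KD45.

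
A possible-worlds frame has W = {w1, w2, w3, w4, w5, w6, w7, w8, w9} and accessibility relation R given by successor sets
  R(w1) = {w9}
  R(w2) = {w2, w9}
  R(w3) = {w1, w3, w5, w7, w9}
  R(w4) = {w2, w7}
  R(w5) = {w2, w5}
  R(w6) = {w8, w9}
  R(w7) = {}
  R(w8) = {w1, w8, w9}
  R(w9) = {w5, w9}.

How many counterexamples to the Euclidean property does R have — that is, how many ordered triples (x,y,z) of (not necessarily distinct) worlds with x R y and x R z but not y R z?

Enumerating: (w2,w9,w2), (w3,w1,w1), (w3,w1,w3), (w3,w1,w5), (w3,w1,w7), (w3,w5,w1), (w3,w5,w3), (w3,w5,w7), (w3,w5,w9), (w3,w7,w1), (w3,w7,w3), (w3,w7,w5), … and 15 more.
Total: 27.

27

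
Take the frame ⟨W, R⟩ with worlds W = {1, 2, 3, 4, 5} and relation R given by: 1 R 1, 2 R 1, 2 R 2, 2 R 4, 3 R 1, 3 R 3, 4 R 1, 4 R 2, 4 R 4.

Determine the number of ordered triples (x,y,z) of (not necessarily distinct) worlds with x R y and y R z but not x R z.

R is transitive; there are no such tuples.

0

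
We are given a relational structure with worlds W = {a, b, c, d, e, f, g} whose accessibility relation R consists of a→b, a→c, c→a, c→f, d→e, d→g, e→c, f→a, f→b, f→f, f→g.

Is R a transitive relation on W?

No

Transitive: no — a R c and c R f, but not a R f.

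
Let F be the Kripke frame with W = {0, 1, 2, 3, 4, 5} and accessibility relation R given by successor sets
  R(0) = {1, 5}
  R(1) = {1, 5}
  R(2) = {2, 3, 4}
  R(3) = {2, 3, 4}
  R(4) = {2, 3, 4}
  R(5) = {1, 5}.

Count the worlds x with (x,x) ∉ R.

Enumerating: 0.

1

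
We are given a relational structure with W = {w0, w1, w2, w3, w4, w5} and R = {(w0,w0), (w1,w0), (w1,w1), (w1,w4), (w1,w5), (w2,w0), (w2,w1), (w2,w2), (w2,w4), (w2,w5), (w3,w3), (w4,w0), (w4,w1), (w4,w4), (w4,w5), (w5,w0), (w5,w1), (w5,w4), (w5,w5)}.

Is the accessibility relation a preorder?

Yes

Reflexive: yes — every world is R-related to itself.
Transitive: yes — every two-step R-path is closed by a direct edge.
So R is a preorder.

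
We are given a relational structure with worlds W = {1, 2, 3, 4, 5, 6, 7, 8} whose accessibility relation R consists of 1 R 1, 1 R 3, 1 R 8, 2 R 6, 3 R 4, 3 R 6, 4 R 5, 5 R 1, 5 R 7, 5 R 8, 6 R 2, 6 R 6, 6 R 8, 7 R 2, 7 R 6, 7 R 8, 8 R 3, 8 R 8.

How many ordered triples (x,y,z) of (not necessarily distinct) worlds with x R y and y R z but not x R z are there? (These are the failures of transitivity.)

Enumerating: (1,3,4), (1,3,6), (2,6,2), (2,6,8), (3,4,5), (3,6,2), (3,6,8), (4,5,1), (4,5,7), (4,5,8), (5,1,3), (5,7,2), (5,7,6), (5,8,3), (6,8,3), (7,8,3), (8,3,4), (8,3,6).

18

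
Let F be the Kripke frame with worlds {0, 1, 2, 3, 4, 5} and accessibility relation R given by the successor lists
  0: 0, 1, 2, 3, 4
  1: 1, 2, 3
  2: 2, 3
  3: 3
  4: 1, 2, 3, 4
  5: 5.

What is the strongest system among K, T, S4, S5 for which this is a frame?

Reflexive (axiom T): yes — every world is R-related to itself.
Transitive (axiom 4): yes — every two-step R-path is closed by a direct edge.
Euclidean (axiom 5): no — 0 R 1 and 0 R 4, but not 1 R 4.
So F validates K, T, S4; S5 would additionally require R to be Euclidean. The strongest is S4.

S4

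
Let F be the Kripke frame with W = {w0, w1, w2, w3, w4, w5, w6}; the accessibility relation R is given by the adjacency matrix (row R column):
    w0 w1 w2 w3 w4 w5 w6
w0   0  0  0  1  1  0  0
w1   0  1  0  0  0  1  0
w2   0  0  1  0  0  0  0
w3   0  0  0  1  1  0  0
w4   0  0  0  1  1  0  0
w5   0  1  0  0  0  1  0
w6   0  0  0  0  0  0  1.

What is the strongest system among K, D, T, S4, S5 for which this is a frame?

Serial (axiom D): yes — every world has a successor (e.g. w0 R w3).
Reflexive (axiom T): no — w0 is not related to itself.
Transitive (axiom 4): yes — every two-step R-path is closed by a direct edge.
Euclidean (axiom 5): yes — any two successors of a common world are R-related.
So F validates K, D; T would additionally require R to be reflexive. The strongest is D.

D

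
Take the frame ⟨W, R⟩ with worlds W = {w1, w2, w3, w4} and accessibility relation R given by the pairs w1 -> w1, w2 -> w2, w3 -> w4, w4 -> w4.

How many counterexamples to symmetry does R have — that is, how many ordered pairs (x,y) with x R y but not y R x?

Enumerating: (w3,w4).

1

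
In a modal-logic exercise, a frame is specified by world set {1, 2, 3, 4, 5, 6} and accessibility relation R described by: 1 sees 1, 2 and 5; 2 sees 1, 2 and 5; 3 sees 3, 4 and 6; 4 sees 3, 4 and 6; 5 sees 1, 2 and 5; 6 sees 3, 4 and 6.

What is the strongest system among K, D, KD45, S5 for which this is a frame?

Serial (axiom D): yes — every world has a successor (e.g. 1 R 1).
Euclidean (axiom 5): yes — any two successors of a common world are R-related.
Transitive (axiom 4): yes — every two-step R-path is closed by a direct edge.
Reflexive (axiom T): yes — every world is R-related to itself.
So F validates K, D, KD45, S5. The strongest is S5.

S5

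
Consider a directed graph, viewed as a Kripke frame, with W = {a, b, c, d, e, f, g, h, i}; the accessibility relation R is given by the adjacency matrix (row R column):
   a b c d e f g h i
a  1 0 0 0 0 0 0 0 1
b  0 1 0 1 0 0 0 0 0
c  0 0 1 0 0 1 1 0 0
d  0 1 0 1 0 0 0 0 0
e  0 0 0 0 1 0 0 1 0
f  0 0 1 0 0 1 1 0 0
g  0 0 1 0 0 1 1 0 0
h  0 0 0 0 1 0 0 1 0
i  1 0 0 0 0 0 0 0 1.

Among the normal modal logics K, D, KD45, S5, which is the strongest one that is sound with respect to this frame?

S5

Serial (axiom D): yes — every world has a successor (e.g. a R a).
Euclidean (axiom 5): yes — any two successors of a common world are R-related.
Transitive (axiom 4): yes — every two-step R-path is closed by a direct edge.
Reflexive (axiom T): yes — every world is R-related to itself.
So F validates K, D, KD45, S5. The strongest is S5.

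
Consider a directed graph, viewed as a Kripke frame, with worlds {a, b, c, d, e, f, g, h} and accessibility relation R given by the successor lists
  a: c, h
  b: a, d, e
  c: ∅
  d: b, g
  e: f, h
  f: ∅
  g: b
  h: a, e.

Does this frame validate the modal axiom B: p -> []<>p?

The schema B characterises exactly the symmetric frames.
Symmetric: no — a R c but not c R a.

No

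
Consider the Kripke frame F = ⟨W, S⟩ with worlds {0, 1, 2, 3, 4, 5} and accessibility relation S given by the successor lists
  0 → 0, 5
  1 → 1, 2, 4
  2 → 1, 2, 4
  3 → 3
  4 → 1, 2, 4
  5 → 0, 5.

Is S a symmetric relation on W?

Yes

Symmetric: yes — every pair in S has its reverse in S.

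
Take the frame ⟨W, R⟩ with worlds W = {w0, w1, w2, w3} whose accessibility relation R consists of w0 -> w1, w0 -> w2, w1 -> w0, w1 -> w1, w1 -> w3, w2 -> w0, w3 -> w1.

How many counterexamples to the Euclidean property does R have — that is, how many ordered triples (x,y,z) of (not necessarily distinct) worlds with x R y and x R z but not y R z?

8

Enumerating: (w0,w1,w2), (w0,w2,w1), (w0,w2,w2), (w1,w0,w0), (w1,w0,w3), (w1,w3,w0), (w1,w3,w3), (w2,w0,w0).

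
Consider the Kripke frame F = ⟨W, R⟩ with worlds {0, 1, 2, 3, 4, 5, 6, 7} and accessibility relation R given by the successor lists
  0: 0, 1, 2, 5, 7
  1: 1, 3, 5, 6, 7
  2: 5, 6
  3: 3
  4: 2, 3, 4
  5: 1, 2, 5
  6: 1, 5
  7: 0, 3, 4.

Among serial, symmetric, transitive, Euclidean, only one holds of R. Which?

serial

Serial: yes — every world has a successor (e.g. 0 R 0).
Symmetric: no — 0 R 1 but not 1 R 0.
Transitive: no — 0 R 1 and 1 R 3, but not 0 R 3.
Euclidean: no — 0 R 1 and 0 R 2, but not 1 R 2.
Only serial holds.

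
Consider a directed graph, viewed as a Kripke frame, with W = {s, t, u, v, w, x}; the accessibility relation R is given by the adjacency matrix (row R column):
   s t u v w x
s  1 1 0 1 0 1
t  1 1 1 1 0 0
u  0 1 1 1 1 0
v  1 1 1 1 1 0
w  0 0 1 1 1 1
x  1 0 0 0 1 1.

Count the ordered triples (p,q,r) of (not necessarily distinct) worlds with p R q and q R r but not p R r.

20

Enumerating: (s,t,u), (s,v,u), (s,v,w), (s,x,w), (t,s,x), (t,u,w), (t,v,w), (u,t,s), (u,v,s), (u,w,x), (v,s,x), (v,w,x), … and 8 more.
Total: 20.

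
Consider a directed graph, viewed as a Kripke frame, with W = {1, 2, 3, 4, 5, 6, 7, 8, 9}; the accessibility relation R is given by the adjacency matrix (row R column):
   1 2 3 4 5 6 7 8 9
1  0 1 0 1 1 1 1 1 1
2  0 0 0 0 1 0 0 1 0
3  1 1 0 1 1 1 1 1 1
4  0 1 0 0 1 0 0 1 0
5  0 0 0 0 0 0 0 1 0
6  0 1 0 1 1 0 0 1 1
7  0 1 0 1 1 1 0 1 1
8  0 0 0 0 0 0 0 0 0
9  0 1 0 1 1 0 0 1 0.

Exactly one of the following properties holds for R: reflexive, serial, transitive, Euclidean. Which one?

transitive

Reflexive: no — 1 is not related to itself.
Serial: no — 8 has no R-successor.
Transitive: yes — every two-step R-path is closed by a direct edge.
Euclidean: no — 1 R 2 and 1 R 4, but not 2 R 4.
Only transitive holds.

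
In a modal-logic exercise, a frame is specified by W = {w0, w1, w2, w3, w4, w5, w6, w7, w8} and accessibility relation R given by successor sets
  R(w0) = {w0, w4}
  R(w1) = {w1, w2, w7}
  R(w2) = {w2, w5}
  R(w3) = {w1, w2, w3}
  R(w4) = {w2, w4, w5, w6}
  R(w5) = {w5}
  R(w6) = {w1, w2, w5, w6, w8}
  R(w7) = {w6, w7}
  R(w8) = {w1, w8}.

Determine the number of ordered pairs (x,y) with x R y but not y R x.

Enumerating: (w0,w4), (w1,w2), (w1,w7), (w2,w5), (w3,w1), (w3,w2), (w4,w2), (w4,w5), (w4,w6), (w6,w1), (w6,w2), (w6,w5), (w6,w8), (w7,w6), (w8,w1).

15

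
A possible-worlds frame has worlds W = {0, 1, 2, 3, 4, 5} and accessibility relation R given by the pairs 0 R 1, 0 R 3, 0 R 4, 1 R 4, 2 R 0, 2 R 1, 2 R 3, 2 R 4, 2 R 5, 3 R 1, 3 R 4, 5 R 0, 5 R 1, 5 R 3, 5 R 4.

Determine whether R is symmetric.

Symmetric: no — 0 R 1 but not 1 R 0.

No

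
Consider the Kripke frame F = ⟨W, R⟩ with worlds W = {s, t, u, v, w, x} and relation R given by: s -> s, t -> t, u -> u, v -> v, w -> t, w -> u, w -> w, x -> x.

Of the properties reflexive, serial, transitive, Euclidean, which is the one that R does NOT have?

Euclidean

Reflexive: yes — every world is R-related to itself.
Serial: yes — every world has a successor (e.g. s R s).
Transitive: yes — every two-step R-path is closed by a direct edge.
Euclidean: no — w R t and w R u, but not t R u.
Only Euclidean fails.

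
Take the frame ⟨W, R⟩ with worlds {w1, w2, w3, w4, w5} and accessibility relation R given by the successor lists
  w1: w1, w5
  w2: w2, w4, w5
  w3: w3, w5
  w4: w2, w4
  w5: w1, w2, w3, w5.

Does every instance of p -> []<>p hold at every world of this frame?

Yes

By correspondence theory, B is valid on a frame iff R is symmetric.
Symmetric: yes — every pair in R has its reverse in R.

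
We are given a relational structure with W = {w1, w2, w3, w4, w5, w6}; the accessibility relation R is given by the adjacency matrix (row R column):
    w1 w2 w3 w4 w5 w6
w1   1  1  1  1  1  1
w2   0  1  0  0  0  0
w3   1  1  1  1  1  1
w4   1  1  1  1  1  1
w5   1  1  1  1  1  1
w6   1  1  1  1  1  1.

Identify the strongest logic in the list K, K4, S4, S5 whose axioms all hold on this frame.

Transitive (axiom 4): yes — every two-step R-path is closed by a direct edge.
Reflexive (axiom T): yes — every world is R-related to itself.
Euclidean (axiom 5): no — w1 R w2 and w1 R w3, but not w2 R w3.
So F validates K, K4, S4; S5 would additionally require R to be Euclidean. The strongest is S4.

S4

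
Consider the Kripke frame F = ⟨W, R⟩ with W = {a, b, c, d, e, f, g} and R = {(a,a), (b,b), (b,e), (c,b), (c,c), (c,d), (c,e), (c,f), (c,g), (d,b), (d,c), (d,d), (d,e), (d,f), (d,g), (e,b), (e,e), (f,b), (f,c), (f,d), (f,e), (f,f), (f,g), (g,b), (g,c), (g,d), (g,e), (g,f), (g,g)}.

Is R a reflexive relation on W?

Yes

Reflexive: yes — every world is R-related to itself.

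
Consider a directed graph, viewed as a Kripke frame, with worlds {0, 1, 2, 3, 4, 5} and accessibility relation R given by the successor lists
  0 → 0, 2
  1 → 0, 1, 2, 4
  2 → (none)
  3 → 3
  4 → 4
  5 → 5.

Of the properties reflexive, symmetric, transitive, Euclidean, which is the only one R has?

Reflexive: no — 2 is not related to itself.
Symmetric: no — 0 R 2 but not 2 R 0.
Transitive: yes — every two-step R-path is closed by a direct edge.
Euclidean: no — 1 R 0 and 1 R 4, but not 0 R 4.
Only transitive holds.

transitive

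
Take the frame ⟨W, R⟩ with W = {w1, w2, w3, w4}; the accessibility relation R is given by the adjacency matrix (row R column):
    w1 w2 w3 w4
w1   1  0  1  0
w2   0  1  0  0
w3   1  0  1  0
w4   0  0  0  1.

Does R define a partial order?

Reflexive: yes — every world is R-related to itself.
Transitive: yes — every two-step R-path is closed by a direct edge.
Antisymmetric: no — w1 R w3 and w3 R w1 with w1 ≠ w3.
So R is not a partial order.

No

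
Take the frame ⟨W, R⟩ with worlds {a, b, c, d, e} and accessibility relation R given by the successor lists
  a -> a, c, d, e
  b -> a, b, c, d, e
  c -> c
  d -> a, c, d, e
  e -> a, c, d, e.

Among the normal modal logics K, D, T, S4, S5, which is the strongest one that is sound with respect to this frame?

S4

Serial (axiom D): yes — every world has a successor (e.g. a R a).
Reflexive (axiom T): yes — every world is R-related to itself.
Transitive (axiom 4): yes — every two-step R-path is closed by a direct edge.
Euclidean (axiom 5): no — a R c and a R d, but not c R d.
So F validates K, D, T, S4; S5 would additionally require R to be Euclidean. The strongest is S4.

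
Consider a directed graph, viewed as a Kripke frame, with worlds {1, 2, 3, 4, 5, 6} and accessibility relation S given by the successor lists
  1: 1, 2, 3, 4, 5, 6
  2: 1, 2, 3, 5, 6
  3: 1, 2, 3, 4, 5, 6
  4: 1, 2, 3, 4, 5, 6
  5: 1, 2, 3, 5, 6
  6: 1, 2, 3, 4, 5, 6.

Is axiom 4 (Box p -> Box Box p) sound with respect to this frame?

No

By correspondence theory, 4 is valid on a frame iff S is transitive.
Transitive: no — 2 S 1 and 1 S 4, but not 2 S 4.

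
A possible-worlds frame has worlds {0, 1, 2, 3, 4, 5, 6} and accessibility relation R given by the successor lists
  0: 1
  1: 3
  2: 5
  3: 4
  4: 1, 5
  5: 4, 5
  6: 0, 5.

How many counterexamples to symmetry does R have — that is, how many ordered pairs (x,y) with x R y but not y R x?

7

Enumerating: (0,1), (1,3), (2,5), (3,4), (4,1), (6,0), (6,5).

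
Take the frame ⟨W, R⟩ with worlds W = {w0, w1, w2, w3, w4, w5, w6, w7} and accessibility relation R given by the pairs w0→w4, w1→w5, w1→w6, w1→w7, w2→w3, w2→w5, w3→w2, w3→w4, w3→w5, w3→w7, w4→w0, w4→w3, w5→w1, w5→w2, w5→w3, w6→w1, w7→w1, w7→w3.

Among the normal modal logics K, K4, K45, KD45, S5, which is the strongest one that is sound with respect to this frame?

Transitive (axiom 4): no — w0 R w4 and w4 R w3, but not w0 R w3.
Euclidean (axiom 5): no — w1 R w5 and w1 R w6, but not w5 R w6.
Serial (axiom D): yes — every world has a successor (e.g. w0 R w4).
Reflexive (axiom T): no — w0 is not related to itself.
So F validates K; K4 would additionally require R to be transitive. The strongest is K.

K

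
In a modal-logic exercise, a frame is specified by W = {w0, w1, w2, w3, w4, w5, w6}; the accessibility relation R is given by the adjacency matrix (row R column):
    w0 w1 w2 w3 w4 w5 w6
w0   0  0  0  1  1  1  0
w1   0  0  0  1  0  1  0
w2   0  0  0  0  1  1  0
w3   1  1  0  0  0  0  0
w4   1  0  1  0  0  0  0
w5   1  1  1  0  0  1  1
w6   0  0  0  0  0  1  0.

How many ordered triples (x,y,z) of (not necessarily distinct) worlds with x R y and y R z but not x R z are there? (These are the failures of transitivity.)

Enumerating: (w0,w3,w0), (w0,w3,w1), (w0,w4,w0), (w0,w4,w2), (w0,w5,w0), (w0,w5,w1), (w0,w5,w2), (w0,w5,w6), (w1,w3,w0), (w1,w3,w1), (w1,w5,w0), (w1,w5,w1), … and 26 more.
Total: 38.

38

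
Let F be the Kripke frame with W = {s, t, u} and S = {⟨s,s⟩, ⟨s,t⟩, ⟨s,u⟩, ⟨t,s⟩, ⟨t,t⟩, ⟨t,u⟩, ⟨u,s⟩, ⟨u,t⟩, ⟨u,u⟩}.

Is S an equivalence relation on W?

Reflexive: yes — every world is S-related to itself.
Symmetric: yes — every pair in S has its reverse in S.
Transitive: yes — every two-step S-path is closed by a direct edge.
So S is an equivalence relation.

Yes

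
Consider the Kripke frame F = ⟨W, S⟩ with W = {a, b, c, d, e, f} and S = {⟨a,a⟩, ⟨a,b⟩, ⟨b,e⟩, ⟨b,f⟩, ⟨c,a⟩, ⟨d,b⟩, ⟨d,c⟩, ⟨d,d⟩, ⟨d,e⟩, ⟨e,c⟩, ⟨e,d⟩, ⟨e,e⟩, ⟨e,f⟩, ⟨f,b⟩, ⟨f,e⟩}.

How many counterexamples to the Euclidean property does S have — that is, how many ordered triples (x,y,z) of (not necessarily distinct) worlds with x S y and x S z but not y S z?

21

Enumerating: (a,b,a), (a,b,b), (b,f,f), (d,b,b), (d,b,c), (d,b,d), (d,c,b), (d,c,c), (d,c,d), (d,c,e), (d,e,b), (e,c,c), … and 9 more.
Total: 21.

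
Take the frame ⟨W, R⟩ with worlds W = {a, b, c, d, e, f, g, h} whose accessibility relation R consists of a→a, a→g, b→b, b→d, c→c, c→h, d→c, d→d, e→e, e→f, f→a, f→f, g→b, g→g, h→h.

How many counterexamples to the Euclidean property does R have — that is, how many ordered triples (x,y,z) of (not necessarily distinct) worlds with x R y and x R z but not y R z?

Enumerating: (a,g,a), (b,d,b), (c,h,c), (d,c,d), (e,f,e), (f,a,f), (g,b,g).

7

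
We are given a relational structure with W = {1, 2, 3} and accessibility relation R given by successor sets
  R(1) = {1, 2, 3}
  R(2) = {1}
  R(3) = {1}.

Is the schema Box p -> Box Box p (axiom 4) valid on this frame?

No

By correspondence theory, 4 is valid on a frame iff R is transitive.
Transitive: no — 2 R 1 and 1 R 3, but not 2 R 3.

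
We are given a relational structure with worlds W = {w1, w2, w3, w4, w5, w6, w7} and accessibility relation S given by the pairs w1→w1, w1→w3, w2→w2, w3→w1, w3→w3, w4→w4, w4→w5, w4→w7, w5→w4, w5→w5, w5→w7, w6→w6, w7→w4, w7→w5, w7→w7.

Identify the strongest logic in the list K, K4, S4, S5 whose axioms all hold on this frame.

S5

Transitive (axiom 4): yes — every two-step S-path is closed by a direct edge.
Reflexive (axiom T): yes — every world is S-related to itself.
Euclidean (axiom 5): yes — any two successors of a common world are S-related.
So F validates K, K4, S4, S5. The strongest is S5.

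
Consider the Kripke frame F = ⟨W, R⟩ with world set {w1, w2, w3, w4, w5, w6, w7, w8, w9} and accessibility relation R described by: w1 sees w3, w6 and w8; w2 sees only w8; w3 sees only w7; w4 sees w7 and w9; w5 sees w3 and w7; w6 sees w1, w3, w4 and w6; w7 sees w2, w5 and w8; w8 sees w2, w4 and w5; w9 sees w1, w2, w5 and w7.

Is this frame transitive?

No

Transitive: no — w1 R w3 and w3 R w7, but not w1 R w7.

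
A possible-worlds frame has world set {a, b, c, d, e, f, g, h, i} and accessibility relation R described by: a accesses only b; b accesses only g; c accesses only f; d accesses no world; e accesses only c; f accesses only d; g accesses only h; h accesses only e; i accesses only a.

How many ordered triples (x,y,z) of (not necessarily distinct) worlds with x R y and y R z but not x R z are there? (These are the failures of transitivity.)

Enumerating: (a,b,g), (b,g,h), (c,f,d), (e,c,f), (g,h,e), (h,e,c), (i,a,b).

7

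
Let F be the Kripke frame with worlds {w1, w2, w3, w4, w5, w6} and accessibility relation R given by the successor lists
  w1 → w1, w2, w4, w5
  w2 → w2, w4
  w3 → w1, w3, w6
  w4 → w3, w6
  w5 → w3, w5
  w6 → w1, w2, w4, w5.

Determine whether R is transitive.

Transitive: no — w1 R w4 and w4 R w3, but not w1 R w3.

No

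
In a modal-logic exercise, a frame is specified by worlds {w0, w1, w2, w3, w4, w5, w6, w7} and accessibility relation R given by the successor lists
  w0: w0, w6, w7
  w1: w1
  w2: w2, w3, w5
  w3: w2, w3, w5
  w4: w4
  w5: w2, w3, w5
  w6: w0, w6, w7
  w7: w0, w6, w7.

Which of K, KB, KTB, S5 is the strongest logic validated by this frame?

S5

Symmetric (axiom B): yes — every pair in R has its reverse in R.
Reflexive (axiom T): yes — every world is R-related to itself.
Euclidean (axiom 5): yes — any two successors of a common world are R-related.
So F validates K, KB, KTB, S5. The strongest is S5.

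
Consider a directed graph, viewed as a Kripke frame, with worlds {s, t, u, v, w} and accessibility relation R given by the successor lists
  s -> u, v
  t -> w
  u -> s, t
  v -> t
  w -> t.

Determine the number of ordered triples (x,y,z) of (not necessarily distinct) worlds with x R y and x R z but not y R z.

11

Enumerating: (s,u,u), (s,u,v), (s,v,u), (s,v,v), (t,w,w), (u,s,s), (u,s,t), (u,t,s), (u,t,t), (v,t,t), (w,t,t).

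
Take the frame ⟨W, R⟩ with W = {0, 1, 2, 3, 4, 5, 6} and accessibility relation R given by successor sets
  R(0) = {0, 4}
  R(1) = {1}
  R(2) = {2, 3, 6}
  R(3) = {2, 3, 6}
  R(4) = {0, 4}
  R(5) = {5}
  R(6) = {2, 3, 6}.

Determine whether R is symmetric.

Symmetric: yes — every pair in R has its reverse in R.

Yes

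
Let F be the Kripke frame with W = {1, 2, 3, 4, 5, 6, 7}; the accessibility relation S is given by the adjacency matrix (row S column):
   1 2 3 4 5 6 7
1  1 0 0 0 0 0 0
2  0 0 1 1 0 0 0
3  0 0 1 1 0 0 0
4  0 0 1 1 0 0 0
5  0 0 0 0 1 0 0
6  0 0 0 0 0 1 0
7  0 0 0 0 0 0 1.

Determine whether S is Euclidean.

Euclidean: yes — any two successors of a common world are S-related.

Yes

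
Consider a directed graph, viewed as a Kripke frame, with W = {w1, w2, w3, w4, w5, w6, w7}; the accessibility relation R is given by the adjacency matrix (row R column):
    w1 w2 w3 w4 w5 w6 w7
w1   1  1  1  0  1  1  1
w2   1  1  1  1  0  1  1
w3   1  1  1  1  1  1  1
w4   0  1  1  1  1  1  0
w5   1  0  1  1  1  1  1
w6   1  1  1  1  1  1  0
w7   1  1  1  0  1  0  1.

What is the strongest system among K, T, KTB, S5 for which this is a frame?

KTB

Reflexive (axiom T): yes — every world is R-related to itself.
Symmetric (axiom B): yes — every pair in R has its reverse in R.
Euclidean (axiom 5): no — w1 R w2 and w1 R w5, but not w2 R w5.
So F validates K, T, KTB; S5 would additionally require R to be Euclidean. The strongest is KTB.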